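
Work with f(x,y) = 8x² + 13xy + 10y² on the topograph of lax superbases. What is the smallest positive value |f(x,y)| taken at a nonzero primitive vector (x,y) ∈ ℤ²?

translate: b→-3 (≡13 mod 16), so (8,13,10)→(8,-3,5)
flip: (8,-3,5)→(5,3,8)
reduced (well bottom): (5,3,8) with a≤c, −a<b≤a
well minimum = a = 5

5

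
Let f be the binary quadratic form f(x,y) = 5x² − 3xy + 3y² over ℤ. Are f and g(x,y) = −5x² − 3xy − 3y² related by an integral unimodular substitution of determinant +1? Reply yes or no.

D₁ = -51, D₂ = -51
f: flip: (5,-3,3)→(3,3,5)
f: reduced (well bottom): (3,3,5) with a≤c, −a<b≤a
g is negative-definite; reduce −g:
−g: flip: (5,3,3)→(3,-3,5)
−g: translate: b→3 (≡-3 mod 6), so (3,-3,5)→(3,3,5)
−g: reduced (well bottom): (3,3,5) with a≤c, −a<b≤a
flip sign back: reduced form of g is (-3,-3,-5)
reduced forms (3, 3, 5) vs (-3, -3, -5) ⇒ inequivalent

no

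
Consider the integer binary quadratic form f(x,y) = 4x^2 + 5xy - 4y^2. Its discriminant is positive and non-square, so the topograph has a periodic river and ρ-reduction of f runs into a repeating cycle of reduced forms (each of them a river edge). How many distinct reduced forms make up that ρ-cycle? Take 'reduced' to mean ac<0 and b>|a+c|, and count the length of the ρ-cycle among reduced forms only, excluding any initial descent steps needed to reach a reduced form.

D = 89, ⌊√D⌋ = 9
river: ρ → (-4,3,5)
river: ρ → (5,7,-2)
river: ρ → (-2,9,1)
river: ρ → (1,9,-2)
river: ρ → (-2,7,5)
river: ρ → (5,3,-4)
river: ρ → (-4,5,4)
river: ρ → (4,3,-5)
river: ρ → (-5,7,2)
river: ρ → (2,9,-1)
river: ρ → (-1,9,2)
river: ρ → (2,7,-5)
river: ρ → (-5,3,4)
river: ρ → (4,5,-4)
ρ-cycle length = 14 (tail of 0 descent steps not counted)

14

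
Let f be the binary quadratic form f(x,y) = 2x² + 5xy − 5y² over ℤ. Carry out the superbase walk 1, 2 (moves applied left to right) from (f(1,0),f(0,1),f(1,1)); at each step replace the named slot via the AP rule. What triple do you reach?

start (2,-5,2) = (f(1,0),f(0,1),f(1,1))
replace slot 1: 2·((-5)+2) − 2 = -8 → (-8,-5,2)
replace slot 2: 2·((-8)+2) − (-5) = -7 → (-8,-7,2)

-8,-7,2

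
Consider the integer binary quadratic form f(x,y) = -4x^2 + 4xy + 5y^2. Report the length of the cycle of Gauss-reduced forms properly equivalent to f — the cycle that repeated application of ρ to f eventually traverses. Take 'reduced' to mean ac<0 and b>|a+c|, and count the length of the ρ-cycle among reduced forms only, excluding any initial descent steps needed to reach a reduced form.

D = 96, ⌊√D⌋ = 9
river: ρ → (5,6,-3)
river: ρ → (-3,6,5)
river: ρ → (5,4,-4)
river: ρ → (-4,4,5)
ρ-cycle length = 4 (tail of 0 descent steps not counted)

4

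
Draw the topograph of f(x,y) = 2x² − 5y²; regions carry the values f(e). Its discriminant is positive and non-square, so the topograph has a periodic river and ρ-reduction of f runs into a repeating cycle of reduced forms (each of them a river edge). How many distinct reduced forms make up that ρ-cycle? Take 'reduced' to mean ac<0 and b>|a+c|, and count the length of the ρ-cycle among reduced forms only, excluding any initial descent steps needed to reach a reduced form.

D = 40, ⌊√D⌋ = 6
descent: ρ → (-5,0,2)
descent: ρ → (2,4,-3)  [lands on river]
river: ρ → (-3,2,3)
river: ρ → (3,4,-2)
river: ρ → (-2,4,3)
river: ρ → (3,2,-3)
river: ρ → (-3,4,2)
ρ-cycle length = 6 (tail of 2 descent steps not counted)

6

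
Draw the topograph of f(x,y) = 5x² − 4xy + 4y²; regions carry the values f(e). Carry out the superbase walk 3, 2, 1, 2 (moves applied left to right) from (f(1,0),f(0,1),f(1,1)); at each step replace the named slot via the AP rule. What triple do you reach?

start (5,4,5) = (f(1,0),f(0,1),f(1,1))
replace slot 3: 2·(5+4) − 5 = 13 → (5,4,13)
replace slot 2: 2·(5+13) − 4 = 32 → (5,32,13)
replace slot 1: 2·(32+13) − 5 = 85 → (85,32,13)
replace slot 2: 2·(85+13) − 32 = 164 → (85,164,13)

85,164,13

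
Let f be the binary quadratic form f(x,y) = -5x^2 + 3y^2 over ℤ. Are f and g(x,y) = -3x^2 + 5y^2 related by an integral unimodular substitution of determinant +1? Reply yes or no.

D₁ = 60, D₂ = 60
river cycle of f (length 2): (3, 6, -2), (-2, 6, 3)
river cycle of g (length 2): (-3, 6, 2), (2, 6, -3)
cycles differ ⇒ inequivalent

no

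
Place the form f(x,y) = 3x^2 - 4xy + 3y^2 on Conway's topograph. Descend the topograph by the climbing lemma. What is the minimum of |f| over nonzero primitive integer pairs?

translate: b→2 (≡-4 mod 6), so (3,-4,3)→(3,2,2)
flip: (3,2,2)→(2,-2,3)
translate: b→2 (≡-2 mod 4), so (2,-2,3)→(2,2,3)
reduced (well bottom): (2,2,3) with a≤c, −a<b≤a
well minimum = a = 2

2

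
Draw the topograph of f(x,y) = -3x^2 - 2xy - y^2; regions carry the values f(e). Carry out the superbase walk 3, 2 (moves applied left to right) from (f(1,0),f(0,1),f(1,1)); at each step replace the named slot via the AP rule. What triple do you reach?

start (-3,-1,-6) = (f(1,0),f(0,1),f(1,1))
replace slot 3: 2·((-3)+(-1)) − (-6) = -2 → (-3,-1,-2)
replace slot 2: 2·((-3)+(-2)) − (-1) = -9 → (-3,-9,-2)

-3,-9,-2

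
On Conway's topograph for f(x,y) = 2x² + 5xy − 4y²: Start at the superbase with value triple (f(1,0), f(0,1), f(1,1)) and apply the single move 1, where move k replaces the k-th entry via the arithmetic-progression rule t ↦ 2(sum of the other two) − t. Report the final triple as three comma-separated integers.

start (2,-4,3) = (f(1,0),f(0,1),f(1,1))
replace slot 1: 2·((-4)+3) − 2 = -4 → (-4,-4,3)

-4,-4,3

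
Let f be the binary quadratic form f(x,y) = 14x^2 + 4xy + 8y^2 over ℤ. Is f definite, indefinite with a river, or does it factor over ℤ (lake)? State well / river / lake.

D = b²−4ac = 4² − 4·14·8 = -432
D < 0 ⇒ definite ⇒ every region one sign ⇒ single well

well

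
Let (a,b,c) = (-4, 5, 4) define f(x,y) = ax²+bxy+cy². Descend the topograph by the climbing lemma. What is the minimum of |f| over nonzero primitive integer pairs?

river: ρ → (4,3,-5)
river: ρ → (-5,7,2)
river: ρ → (2,9,-1)
river: ρ → (-1,9,2)
river: ρ → (2,7,-5)
river: ρ → (-5,3,4)
river: ρ → (4,5,-4)
river: ρ → (-4,3,5)
river: ρ → (5,7,-2)
river: ρ → (-2,9,1)
river: ρ → (1,9,-2)
river: ρ → (-2,7,5)
river: ρ → (5,3,-4)
river: ρ → (-4,5,4)
closes: descent 0, river 14
min |a| on river = 1

1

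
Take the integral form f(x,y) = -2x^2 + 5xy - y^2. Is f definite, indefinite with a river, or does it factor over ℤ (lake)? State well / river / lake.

D = b²−4ac = 5² − 4·(-2)·(-1) = 17
D > 0 non-square ⇒ indefinite ⇒ periodic river

river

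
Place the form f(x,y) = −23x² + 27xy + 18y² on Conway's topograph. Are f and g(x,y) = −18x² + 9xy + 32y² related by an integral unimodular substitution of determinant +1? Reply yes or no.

D₁ = 2385, D₂ = 2385
river cycle of f (length 18): (18, 45, -5), (-5, 45, 18), (18, 27, -23), (-23, 19, 22), (22, 25, -20), (-20, 15, 27), (27, 39, -8), (-8, 41, 22), (22, 47, -2), (-2, 45, 45), … (8 more)
river cycle of g (length 18): (-18, 45, 5), (5, 45, -18), (-18, 27, 23), (23, 19, -22), (-22, 25, 20), (20, 15, -27), (-27, 39, 8), (8, 41, -22), (-22, 47, 2), (2, 45, -45), … (8 more)
cycles differ ⇒ inequivalent

no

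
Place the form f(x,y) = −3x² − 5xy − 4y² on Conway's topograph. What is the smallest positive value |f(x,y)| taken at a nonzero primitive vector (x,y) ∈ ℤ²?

translate: b→-1 (≡5 mod 6), so (3,5,4)→(3,-1,2)
flip: (3,-1,2)→(2,1,3)
reduced (well bottom): (2,1,3) with a≤c, −a<b≤a
well minimum |f| = |-2| = 2 (negative-definite)

2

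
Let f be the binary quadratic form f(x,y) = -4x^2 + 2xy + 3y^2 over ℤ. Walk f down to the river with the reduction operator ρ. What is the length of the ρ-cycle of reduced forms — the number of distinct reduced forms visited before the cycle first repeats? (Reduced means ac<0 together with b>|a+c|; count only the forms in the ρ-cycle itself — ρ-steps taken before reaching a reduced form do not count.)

D = 52, ⌊√D⌋ = 7
river: ρ → (3,4,-3)
river: ρ → (-3,2,4)
river: ρ → (4,6,-1)
river: ρ → (-1,6,4)
river: ρ → (4,2,-3)
river: ρ → (-3,4,3)
river: ρ → (3,2,-4)
river: ρ → (-4,6,1)
river: ρ → (1,6,-4)
river: ρ → (-4,2,3)
ρ-cycle length = 10 (tail of 0 descent steps not counted)

10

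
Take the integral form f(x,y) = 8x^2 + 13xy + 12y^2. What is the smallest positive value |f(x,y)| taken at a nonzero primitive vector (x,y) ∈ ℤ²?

translate: b→-3 (≡13 mod 16), so (8,13,12)→(8,-3,7)
flip: (8,-3,7)→(7,3,8)
reduced (well bottom): (7,3,8) with a≤c, −a<b≤a
well minimum = a = 7

7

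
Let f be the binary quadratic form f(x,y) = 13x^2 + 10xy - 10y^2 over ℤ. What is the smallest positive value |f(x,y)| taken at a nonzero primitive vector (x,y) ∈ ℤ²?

river: ρ → (-10,10,13)
river: ρ → (13,16,-7)
river: ρ → (-7,12,17)
river: ρ → (17,22,-2)
river: ρ → (-2,22,17)
river: ρ → (17,12,-7)
river: ρ → (-7,16,13)
river: ρ → (13,10,-10)
closes: descent 0, river 8
min |a| on river = 2

2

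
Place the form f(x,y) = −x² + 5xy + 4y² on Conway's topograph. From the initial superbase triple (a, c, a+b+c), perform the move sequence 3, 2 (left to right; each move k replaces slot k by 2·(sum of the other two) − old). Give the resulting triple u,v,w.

start (-1,4,8) = (f(1,0),f(0,1),f(1,1))
replace slot 3: 2·((-1)+4) − 8 = -2 → (-1,4,-2)
replace slot 2: 2·((-1)+(-2)) − 4 = -10 → (-1,-10,-2)

-1,-10,-2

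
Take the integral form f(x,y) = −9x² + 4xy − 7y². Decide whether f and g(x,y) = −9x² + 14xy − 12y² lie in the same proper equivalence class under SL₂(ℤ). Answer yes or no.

D₁ = -236, D₂ = -236
f is negative-definite; reduce −f:
−f: flip: (9,-4,7)→(7,4,9)
−f: reduced (well bottom): (7,4,9) with a≤c, −a<b≤a
flip sign back: reduced form of f is (-7,-4,-9)
g is negative-definite; reduce −g:
−g: translate: b→4 (≡-14 mod 18), so (9,-14,12)→(9,4,7)
−g: flip: (9,4,7)→(7,-4,9)
−g: reduced (well bottom): (7,-4,9) with a≤c, −a<b≤a
flip sign back: reduced form of g is (-7,4,-9)
reduced forms (-7, -4, -9) vs (-7, 4, -9) ⇒ inequivalent

no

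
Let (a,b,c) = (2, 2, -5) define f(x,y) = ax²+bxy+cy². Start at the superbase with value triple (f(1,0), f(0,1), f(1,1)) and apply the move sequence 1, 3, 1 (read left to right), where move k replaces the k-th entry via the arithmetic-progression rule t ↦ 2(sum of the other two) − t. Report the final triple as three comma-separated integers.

start (2,-5,-1) = (f(1,0),f(0,1),f(1,1))
replace slot 1: 2·((-5)+(-1)) − 2 = -14 → (-14,-5,-1)
replace slot 3: 2·((-14)+(-5)) − (-1) = -37 → (-14,-5,-37)
replace slot 1: 2·((-5)+(-37)) − (-14) = -70 → (-70,-5,-37)

-70,-5,-37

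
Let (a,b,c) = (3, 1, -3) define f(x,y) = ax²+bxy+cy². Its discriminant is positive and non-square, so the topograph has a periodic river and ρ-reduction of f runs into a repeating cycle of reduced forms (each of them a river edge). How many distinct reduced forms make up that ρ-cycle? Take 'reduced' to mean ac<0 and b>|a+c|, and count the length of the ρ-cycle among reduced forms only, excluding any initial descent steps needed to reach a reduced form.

D = 37, ⌊√D⌋ = 6
river: ρ → (-3,5,1)
river: ρ → (1,5,-3)
river: ρ → (-3,1,3)
river: ρ → (3,5,-1)
river: ρ → (-1,5,3)
river: ρ → (3,1,-3)
ρ-cycle length = 6 (tail of 0 descent steps not counted)

6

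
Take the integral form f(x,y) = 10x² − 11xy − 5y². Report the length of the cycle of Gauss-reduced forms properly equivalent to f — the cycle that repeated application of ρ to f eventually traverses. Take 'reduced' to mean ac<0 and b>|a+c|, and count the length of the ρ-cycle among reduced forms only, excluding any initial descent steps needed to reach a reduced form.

D = 321, ⌊√D⌋ = 17
descent: ρ → (-5,11,10)  [lands on river]
river: ρ → (10,9,-6)
river: ρ → (-6,15,4)
river: ρ → (4,17,-2)
river: ρ → (-2,15,12)
river: ρ → (12,9,-5)
ρ-cycle length = 6 (tail of 1 descent step not counted)

6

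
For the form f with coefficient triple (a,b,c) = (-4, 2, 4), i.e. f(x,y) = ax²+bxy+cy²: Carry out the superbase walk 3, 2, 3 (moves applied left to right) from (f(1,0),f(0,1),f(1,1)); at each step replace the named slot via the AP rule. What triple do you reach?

start (-4,4,2) = (f(1,0),f(0,1),f(1,1))
replace slot 3: 2·((-4)+4) − 2 = -2 → (-4,4,-2)
replace slot 2: 2·((-4)+(-2)) − 4 = -16 → (-4,-16,-2)
replace slot 3: 2·((-4)+(-16)) − (-2) = -38 → (-4,-16,-38)

-4,-16,-38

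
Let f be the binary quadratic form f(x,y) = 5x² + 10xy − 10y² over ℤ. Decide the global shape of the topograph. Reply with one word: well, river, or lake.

D = b²−4ac = 10² − 4·5·(-10) = 300
D > 0 non-square ⇒ indefinite ⇒ periodic river

river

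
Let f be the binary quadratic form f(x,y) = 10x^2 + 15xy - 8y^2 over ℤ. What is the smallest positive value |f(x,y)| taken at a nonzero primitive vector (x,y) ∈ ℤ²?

river: ρ → (-8,17,8)
river: ρ → (8,15,-10)
river: ρ → (-10,5,13)
river: ρ → (13,21,-2)
river: ρ → (-2,23,2)
river: ρ → (2,21,-13)
river: ρ → (-13,5,10)
river: ρ → (10,15,-8)
closes: descent 0, river 8
min |a| on river = 2

2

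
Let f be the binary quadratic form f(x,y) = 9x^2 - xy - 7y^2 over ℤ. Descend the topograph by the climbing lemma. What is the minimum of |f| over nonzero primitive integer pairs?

descent: ρ → (-7,15,1)  [lands on river]
river: ρ → (1,15,-7)
river: ρ → (-7,13,3)
river: ρ → (3,11,-11)
river: ρ → (-11,11,3)
river: ρ → (3,13,-7)
closes: descent 1, river 6
min |a| on river = 1

1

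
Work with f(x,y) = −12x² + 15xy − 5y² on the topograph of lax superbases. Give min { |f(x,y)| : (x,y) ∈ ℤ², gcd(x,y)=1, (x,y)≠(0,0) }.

translate: b→9 (≡-15 mod 24), so (12,-15,5)→(12,9,2)
flip: (12,9,2)→(2,-9,12)
translate: b→-1 (≡-9 mod 4), so (2,-9,12)→(2,-1,2)
flip: (2,-1,2)→(2,1,2)
reduced (well bottom): (2,1,2) with a≤c, −a<b≤a
well minimum |f| = |-2| = 2 (negative-definite)

2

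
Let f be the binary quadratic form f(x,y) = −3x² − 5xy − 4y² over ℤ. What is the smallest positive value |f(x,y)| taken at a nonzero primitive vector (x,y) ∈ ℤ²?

translate: b→-1 (≡5 mod 6), so (3,5,4)→(3,-1,2)
flip: (3,-1,2)→(2,1,3)
reduced (well bottom): (2,1,3) with a≤c, −a<b≤a
well minimum |f| = |-2| = 2 (negative-definite)

2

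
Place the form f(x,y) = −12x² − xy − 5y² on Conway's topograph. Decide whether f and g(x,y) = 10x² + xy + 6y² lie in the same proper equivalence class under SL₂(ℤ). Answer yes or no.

D₁ = -239, D₂ = -239
f is negative-definite; reduce −f:
−f: flip: (12,1,5)→(5,-1,12)
−f: reduced (well bottom): (5,-1,12) with a≤c, −a<b≤a
flip sign back: reduced form of f is (-5,1,-12)
g: flip: (10,1,6)→(6,-1,10)
g: reduced (well bottom): (6,-1,10) with a≤c, −a<b≤a
reduced forms (-5, 1, -12) vs (6, -1, 10) ⇒ inequivalent

no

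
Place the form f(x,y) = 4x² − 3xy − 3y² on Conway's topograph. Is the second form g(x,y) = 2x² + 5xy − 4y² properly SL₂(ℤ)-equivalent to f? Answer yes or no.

D₁ = 57, D₂ = 57
river cycle of f (length 6): (-3, 3, 4), (4, 5, -2), (-2, 7, 1), (1, 7, -2), (-2, 5, 4), (4, 3, -3)
river cycle of g (length 6): (-4, 3, 3), (3, 3, -4), (-4, 5, 2), (2, 7, -1), (-1, 7, 2), (2, 5, -4)
cycles differ ⇒ inequivalent

no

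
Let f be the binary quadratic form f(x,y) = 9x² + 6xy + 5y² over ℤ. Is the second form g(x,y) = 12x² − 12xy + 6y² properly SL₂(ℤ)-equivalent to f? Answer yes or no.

D₁ = -144, D₂ = -144
f: flip: (9,6,5)→(5,-6,9)
f: translate: b→4 (≡-6 mod 10), so (5,-6,9)→(5,4,8)
f: reduced (well bottom): (5,4,8) with a≤c, −a<b≤a
g: translate: b→12 (≡-12 mod 24), so (12,-12,6)→(12,12,6)
g: flip: (12,12,6)→(6,-12,12)
g: translate: b→0 (≡-12 mod 12), so (6,-12,12)→(6,0,6)
g: reduced (well bottom): (6,0,6) with a≤c, −a<b≤a
reduced forms (5, 4, 8) vs (6, 0, 6) ⇒ inequivalent

no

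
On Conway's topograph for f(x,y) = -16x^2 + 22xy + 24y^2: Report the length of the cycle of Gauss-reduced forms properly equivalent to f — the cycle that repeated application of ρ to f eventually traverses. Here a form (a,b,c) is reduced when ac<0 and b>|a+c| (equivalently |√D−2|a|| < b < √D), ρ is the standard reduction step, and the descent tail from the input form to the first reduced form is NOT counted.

D = 2020, ⌊√D⌋ = 44
river: ρ → (24,26,-14)
river: ρ → (-14,30,20)
river: ρ → (20,10,-24)
river: ρ → (-24,38,6)
river: ρ → (6,34,-36)
river: ρ → (-36,38,4)
river: ρ → (4,42,-16)
river: ρ → (-16,22,24)
ρ-cycle length = 8 (tail of 0 descent steps not counted)

8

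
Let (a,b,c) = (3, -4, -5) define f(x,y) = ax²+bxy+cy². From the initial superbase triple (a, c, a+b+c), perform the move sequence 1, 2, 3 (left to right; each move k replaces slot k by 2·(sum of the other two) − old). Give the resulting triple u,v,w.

start (3,-5,-6) = (f(1,0),f(0,1),f(1,1))
replace slot 1: 2·((-5)+(-6)) − 3 = -25 → (-25,-5,-6)
replace slot 2: 2·((-25)+(-6)) − (-5) = -57 → (-25,-57,-6)
replace slot 3: 2·((-25)+(-57)) − (-6) = -158 → (-25,-57,-158)

-25,-57,-158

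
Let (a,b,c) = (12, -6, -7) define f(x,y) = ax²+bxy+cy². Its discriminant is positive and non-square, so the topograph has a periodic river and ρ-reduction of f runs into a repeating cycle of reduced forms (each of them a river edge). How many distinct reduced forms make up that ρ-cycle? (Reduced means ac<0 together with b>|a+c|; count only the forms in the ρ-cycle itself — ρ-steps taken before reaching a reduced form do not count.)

D = 372, ⌊√D⌋ = 19
descent: ρ → (-7,6,12)  [lands on river]
river: ρ → (12,18,-1)
river: ρ → (-1,18,12)
river: ρ → (12,6,-7)
river: ρ → (-7,8,11)
river: ρ → (11,14,-4)
river: ρ → (-4,18,3)
river: ρ → (3,18,-4)
river: ρ → (-4,14,11)
river: ρ → (11,8,-7)
ρ-cycle length = 10 (tail of 1 descent step not counted)

10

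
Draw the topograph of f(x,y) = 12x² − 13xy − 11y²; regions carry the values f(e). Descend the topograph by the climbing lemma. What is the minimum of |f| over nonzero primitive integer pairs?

descent: ρ → (-11,13,12)  [lands on river]
river: ρ → (12,11,-12)
river: ρ → (-12,13,11)
river: ρ → (11,9,-14)
river: ρ → (-14,19,6)
river: ρ → (6,17,-17)
river: ρ → (-17,17,6)
river: ρ → (6,19,-14)
river: ρ → (-14,9,11)
river: ρ → (11,13,-12)
river: ρ → (-12,11,12)
river: ρ → (12,13,-11)
river: ρ → (-11,9,14)
river: ρ → (14,19,-6)
river: ρ → (-6,17,17)
river: ρ → (17,17,-6)
river: ρ → (-6,19,14)
river: ρ → (14,9,-11)
closes: descent 1, river 18
min |a| on river = 6

6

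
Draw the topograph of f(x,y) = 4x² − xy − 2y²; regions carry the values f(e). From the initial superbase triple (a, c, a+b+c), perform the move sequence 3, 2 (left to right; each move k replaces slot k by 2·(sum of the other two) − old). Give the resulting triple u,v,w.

start (4,-2,1) = (f(1,0),f(0,1),f(1,1))
replace slot 3: 2·(4+(-2)) − 1 = 3 → (4,-2,3)
replace slot 2: 2·(4+3) − (-2) = 16 → (4,16,3)

4,16,3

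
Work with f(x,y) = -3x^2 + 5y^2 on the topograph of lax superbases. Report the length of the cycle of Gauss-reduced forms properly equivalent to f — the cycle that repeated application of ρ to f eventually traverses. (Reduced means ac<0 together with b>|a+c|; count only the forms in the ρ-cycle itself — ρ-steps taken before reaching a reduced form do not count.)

D = 60, ⌊√D⌋ = 7
descent: ρ → (5,0,-3)
descent: ρ → (-3,6,2)  [lands on river]
river: ρ → (2,6,-3)
ρ-cycle length = 2 (tail of 2 descent steps not counted)

2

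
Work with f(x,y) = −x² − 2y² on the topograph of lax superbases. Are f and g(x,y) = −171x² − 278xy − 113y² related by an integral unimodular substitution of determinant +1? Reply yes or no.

D₁ = -8, D₂ = -8
f is negative-definite; reduce −f:
−f: reduced (well bottom): (1,0,2) with a≤c, −a<b≤a
flip sign back: reduced form of f is (-1,0,-2)
g is negative-definite; reduce −g:
−g: translate: b→-64 (≡278 mod 342), so (171,278,113)→(171,-64,6)
−g: flip: (171,-64,6)→(6,64,171)
−g: translate: b→4 (≡64 mod 12), so (6,64,171)→(6,4,1)
−g: flip: (6,4,1)→(1,-4,6)
−g: translate: b→0 (≡-4 mod 2), so (1,-4,6)→(1,0,2)
−g: reduced (well bottom): (1,0,2) with a≤c, −a<b≤a
flip sign back: reduced form of g is (-1,0,-2)
reduced forms (-1, 0, -2) vs (-1, 0, -2) ⇒ equivalent

yes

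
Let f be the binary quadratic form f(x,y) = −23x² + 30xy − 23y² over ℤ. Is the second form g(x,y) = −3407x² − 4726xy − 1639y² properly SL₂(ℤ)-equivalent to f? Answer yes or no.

D₁ = -1216, D₂ = -1216
f is negative-definite; reduce −f:
−f: translate: b→16 (≡-30 mod 46), so (23,-30,23)→(23,16,16)
−f: flip: (23,16,16)→(16,-16,23)
−f: translate: b→16 (≡-16 mod 32), so (16,-16,23)→(16,16,23)
−f: reduced (well bottom): (16,16,23) with a≤c, −a<b≤a
flip sign back: reduced form of f is (-16,-16,-23)
g is negative-definite; reduce −g:
−g: translate: b→-2088 (≡4726 mod 6814), so (3407,4726,1639)→(3407,-2088,320)
−g: flip: (3407,-2088,320)→(320,2088,3407)
−g: translate: b→168 (≡2088 mod 640), so (320,2088,3407)→(320,168,23)
−g: flip: (320,168,23)→(23,-168,320)
−g: translate: b→16 (≡-168 mod 46), so (23,-168,320)→(23,16,16)
−g: flip: (23,16,16)→(16,-16,23)
−g: translate: b→16 (≡-16 mod 32), so (16,-16,23)→(16,16,23)
−g: reduced (well bottom): (16,16,23) with a≤c, −a<b≤a
flip sign back: reduced form of g is (-16,-16,-23)
reduced forms (-16, -16, -23) vs (-16, -16, -23) ⇒ equivalent

yes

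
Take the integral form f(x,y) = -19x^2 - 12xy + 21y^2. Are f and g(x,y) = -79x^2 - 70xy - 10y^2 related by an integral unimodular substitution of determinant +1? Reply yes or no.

D₁ = 1740, D₂ = 1740
river cycle of f (length 8): (21, 12, -19), (-19, 26, 14), (14, 30, -15), (-15, 30, 14), (14, 26, -19), (-19, 12, 21), (21, 30, -10), (-10, 30, 21)
river cycle of g (length 8): (-10, 30, 21), (21, 12, -19), (-19, 26, 14), (14, 30, -15), (-15, 30, 14), (14, 26, -19), (-19, 12, 21), (21, 30, -10)
cycles coincide ⇒ equivalent

yes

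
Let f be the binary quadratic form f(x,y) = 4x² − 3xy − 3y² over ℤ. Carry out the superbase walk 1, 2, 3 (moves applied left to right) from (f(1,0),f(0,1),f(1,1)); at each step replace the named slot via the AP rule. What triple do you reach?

start (4,-3,-2) = (f(1,0),f(0,1),f(1,1))
replace slot 1: 2·((-3)+(-2)) − 4 = -14 → (-14,-3,-2)
replace slot 2: 2·((-14)+(-2)) − (-3) = -29 → (-14,-29,-2)
replace slot 3: 2·((-14)+(-29)) − (-2) = -84 → (-14,-29,-84)

-14,-29,-84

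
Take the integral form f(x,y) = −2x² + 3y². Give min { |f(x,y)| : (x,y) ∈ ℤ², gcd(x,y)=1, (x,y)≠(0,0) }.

descent: ρ → (3,0,-2)
descent: ρ → (-2,4,1)  [lands on river]
river: ρ → (1,4,-2)
closes: descent 2, river 2
min |a| on river = 1

1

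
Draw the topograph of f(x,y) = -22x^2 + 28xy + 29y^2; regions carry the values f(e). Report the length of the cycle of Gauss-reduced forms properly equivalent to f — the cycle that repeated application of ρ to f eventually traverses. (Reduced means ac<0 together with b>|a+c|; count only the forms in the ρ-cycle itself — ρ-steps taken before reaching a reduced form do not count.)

D = 3336, ⌊√D⌋ = 57
river: ρ → (29,30,-21)
river: ρ → (-21,54,5)
river: ρ → (5,56,-10)
river: ρ → (-10,44,35)
river: ρ → (35,26,-19)
river: ρ → (-19,50,11)
river: ρ → (11,38,-43)
river: ρ → (-43,48,6)
river: ρ → (6,48,-43)
river: ρ → (-43,38,11)
river: ρ → (11,50,-19)
river: ρ → (-19,26,35)
river: ρ → (35,44,-10)
river: ρ → (-10,56,5)
river: ρ → (5,54,-21)
river: ρ → (-21,30,29)
river: ρ → (29,28,-22)
river: ρ → (-22,16,35)
river: ρ → (35,54,-3)
river: ρ → (-3,54,35)
river: ρ → (35,16,-22)
river: ρ → (-22,28,29)
ρ-cycle length = 22 (tail of 0 descent steps not counted)

22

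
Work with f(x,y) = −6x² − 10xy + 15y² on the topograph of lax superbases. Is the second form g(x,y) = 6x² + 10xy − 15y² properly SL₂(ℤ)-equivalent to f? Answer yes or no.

D₁ = 460, D₂ = 460
river cycle of f (length 10): (15, 10, -6), (-6, 14, 11), (11, 8, -9), (-9, 10, 10), (10, 10, -9), (-9, 8, 11), (11, 14, -6), (-6, 10, 15), (15, 20, -1), (-1, 20, 15)
river cycle of g (length 10): (-15, 20, 1), (1, 20, -15), (-15, 10, 6), (6, 14, -11), (-11, 8, 9), (9, 10, -10), (-10, 10, 9), (9, 8, -11), (-11, 14, 6), (6, 10, -15)
cycles differ ⇒ inequivalent

no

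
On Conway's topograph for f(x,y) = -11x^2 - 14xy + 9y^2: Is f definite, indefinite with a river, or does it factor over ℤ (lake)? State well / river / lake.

D = b²−4ac = (-14)² − 4·(-11)·9 = 592
D > 0 non-square ⇒ indefinite ⇒ periodic river

river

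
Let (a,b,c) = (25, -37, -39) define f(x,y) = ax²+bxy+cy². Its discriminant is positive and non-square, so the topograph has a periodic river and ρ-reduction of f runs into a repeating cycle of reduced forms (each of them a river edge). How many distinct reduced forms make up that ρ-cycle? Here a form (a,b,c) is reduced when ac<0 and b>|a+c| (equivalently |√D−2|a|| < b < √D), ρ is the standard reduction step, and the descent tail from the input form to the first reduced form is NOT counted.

D = 5269, ⌊√D⌋ = 72
descent: ρ → (-39,37,25)  [lands on river]
river: ρ → (25,63,-13)
river: ρ → (-13,67,15)
river: ρ → (15,53,-41)
river: ρ → (-41,29,27)
river: ρ → (27,25,-43)
river: ρ → (-43,61,9)
river: ρ → (9,65,-29)
river: ρ → (-29,51,23)
river: ρ → (23,41,-39)
ρ-cycle length = 10 (tail of 1 descent step not counted)

10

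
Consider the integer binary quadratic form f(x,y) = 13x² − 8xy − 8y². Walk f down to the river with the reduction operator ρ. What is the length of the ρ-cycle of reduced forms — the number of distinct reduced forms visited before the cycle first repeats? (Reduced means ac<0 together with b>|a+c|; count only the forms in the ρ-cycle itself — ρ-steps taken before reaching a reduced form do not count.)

D = 480, ⌊√D⌋ = 21
descent: ρ → (-8,8,13)  [lands on river]
river: ρ → (13,18,-3)
river: ρ → (-3,18,13)
river: ρ → (13,8,-8)
ρ-cycle length = 4 (tail of 1 descent step not counted)

4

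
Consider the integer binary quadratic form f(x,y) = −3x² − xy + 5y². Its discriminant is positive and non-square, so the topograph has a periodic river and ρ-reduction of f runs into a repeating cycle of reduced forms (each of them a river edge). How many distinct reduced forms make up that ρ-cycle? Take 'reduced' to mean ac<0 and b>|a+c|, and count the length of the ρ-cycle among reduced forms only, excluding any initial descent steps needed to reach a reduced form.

D = 61, ⌊√D⌋ = 7
descent: ρ → (5,1,-3)
descent: ρ → (-3,5,3)  [lands on river]
river: ρ → (3,7,-1)
river: ρ → (-1,7,3)
river: ρ → (3,5,-3)
river: ρ → (-3,7,1)
river: ρ → (1,7,-3)
ρ-cycle length = 6 (tail of 2 descent steps not counted)

6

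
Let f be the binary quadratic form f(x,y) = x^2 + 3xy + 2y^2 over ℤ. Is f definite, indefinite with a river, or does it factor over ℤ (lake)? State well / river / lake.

D = b²−4ac = 3² − 4·1·2 = 1
D = 1² is a perfect square ⇒ form factors over ℤ ⇒ lakes

lake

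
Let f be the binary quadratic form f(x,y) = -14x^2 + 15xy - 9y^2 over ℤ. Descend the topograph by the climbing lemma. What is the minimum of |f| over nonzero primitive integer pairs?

translate: b→13 (≡-15 mod 28), so (14,-15,9)→(14,13,8)
flip: (14,13,8)→(8,-13,14)
translate: b→3 (≡-13 mod 16), so (8,-13,14)→(8,3,9)
reduced (well bottom): (8,3,9) with a≤c, −a<b≤a
well minimum |f| = |-8| = 8 (negative-definite)

8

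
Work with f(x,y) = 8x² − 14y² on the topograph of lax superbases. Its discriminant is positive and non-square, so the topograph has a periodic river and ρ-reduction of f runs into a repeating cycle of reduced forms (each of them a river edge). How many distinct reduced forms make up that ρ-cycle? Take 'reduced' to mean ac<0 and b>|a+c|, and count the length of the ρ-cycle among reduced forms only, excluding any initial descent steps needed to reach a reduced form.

D = 448, ⌊√D⌋ = 21
descent: ρ → (-14,0,8)
descent: ρ → (8,16,-6)  [lands on river]
river: ρ → (-6,20,2)
river: ρ → (2,20,-6)
river: ρ → (-6,16,8)
ρ-cycle length = 4 (tail of 2 descent steps not counted)

4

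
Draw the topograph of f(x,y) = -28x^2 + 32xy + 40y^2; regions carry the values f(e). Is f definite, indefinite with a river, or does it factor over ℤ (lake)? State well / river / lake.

D = b²−4ac = 32² − 4·(-28)·40 = 5504
D > 0 non-square ⇒ indefinite ⇒ periodic river

river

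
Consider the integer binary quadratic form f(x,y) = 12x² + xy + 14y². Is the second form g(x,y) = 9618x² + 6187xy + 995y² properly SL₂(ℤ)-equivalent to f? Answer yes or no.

D₁ = -671, D₂ = -671
f: reduced (well bottom): (12,1,14) with a≤c, −a<b≤a
g: flip: (9618,6187,995)→(995,-6187,9618)
g: translate: b→-217 (≡-6187 mod 1990), so (995,-6187,9618)→(995,-217,12)
g: flip: (995,-217,12)→(12,217,995)
g: translate: b→1 (≡217 mod 24), so (12,217,995)→(12,1,14)
g: reduced (well bottom): (12,1,14) with a≤c, −a<b≤a
reduced forms (12, 1, 14) vs (12, 1, 14) ⇒ equivalent

yes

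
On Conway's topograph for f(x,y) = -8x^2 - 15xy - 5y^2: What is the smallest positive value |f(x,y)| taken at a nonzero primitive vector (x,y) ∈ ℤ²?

descent: ρ → (-5,5,2)  [lands on river]
river: ρ → (2,7,-2)
river: ρ → (-2,5,5)
river: ρ → (5,5,-2)
river: ρ → (-2,7,2)
river: ρ → (2,5,-5)
closes: descent 1, river 6
min |a| on river = 2

2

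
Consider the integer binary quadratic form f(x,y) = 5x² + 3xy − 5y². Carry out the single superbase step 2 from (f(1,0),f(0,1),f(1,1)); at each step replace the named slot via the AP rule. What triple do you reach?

start (5,-5,3) = (f(1,0),f(0,1),f(1,1))
replace slot 2: 2·(5+3) − (-5) = 21 → (5,21,3)

5,21,3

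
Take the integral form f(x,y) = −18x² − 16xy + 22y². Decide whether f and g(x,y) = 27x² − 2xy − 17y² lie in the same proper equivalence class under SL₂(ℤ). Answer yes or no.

D₁ = 1840, D₂ = 1840
river cycle of f (length 10): (22, 16, -18), (-18, 20, 20), (20, 20, -18), (-18, 16, 22), (22, 28, -12), (-12, 20, 30), (30, 40, -2), (-2, 40, 30), (30, 20, -12), (-12, 28, 22)
river cycle of g (length 12): (-17, 36, 8), (8, 28, -33), (-33, 38, 3), (3, 40, -20), (-20, 40, 3), (3, 38, -33), (-33, 28, 8), (8, 36, -17), (-17, 32, 12), (12, 40, -5), … (2 more)
cycles differ ⇒ inequivalent

no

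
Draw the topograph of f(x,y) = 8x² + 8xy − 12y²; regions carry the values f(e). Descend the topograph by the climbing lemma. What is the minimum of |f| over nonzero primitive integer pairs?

river: ρ → (-12,16,4)
river: ρ → (4,16,-12)
river: ρ → (-12,8,8)
river: ρ → (8,8,-12)
closes: descent 0, river 4
min |a| on river = 4

4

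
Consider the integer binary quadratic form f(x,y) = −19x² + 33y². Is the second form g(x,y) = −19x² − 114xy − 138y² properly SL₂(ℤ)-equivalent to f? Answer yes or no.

D₁ = 2508, D₂ = 2508
river cycle of f (length 6): (-19, 38, 14), (14, 46, -7), (-7, 38, 38), (38, 38, -7), (-7, 46, 14), (14, 38, -19)
river cycle of g (length 6): (-19, 38, 14), (14, 46, -7), (-7, 38, 38), (38, 38, -7), (-7, 46, 14), (14, 38, -19)
cycles coincide ⇒ equivalent

yes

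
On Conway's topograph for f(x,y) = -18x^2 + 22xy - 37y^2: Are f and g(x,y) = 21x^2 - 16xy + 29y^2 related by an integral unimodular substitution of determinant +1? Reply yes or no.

D₁ = -2180, D₂ = -2180
f is negative-definite; reduce −f:
−f: translate: b→14 (≡-22 mod 36), so (18,-22,37)→(18,14,33)
−f: reduced (well bottom): (18,14,33) with a≤c, −a<b≤a
flip sign back: reduced form of f is (-18,-14,-33)
g: reduced (well bottom): (21,-16,29) with a≤c, −a<b≤a
reduced forms (-18, -14, -33) vs (21, -16, 29) ⇒ inequivalent

no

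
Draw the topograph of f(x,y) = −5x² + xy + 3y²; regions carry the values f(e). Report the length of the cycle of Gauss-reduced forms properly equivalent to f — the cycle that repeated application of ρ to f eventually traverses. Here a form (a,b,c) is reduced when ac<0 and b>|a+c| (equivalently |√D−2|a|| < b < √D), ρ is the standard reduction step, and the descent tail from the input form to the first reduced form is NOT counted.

D = 61, ⌊√D⌋ = 7
descent: ρ → (3,5,-3)  [lands on river]
river: ρ → (-3,7,1)
river: ρ → (1,7,-3)
river: ρ → (-3,5,3)
river: ρ → (3,7,-1)
river: ρ → (-1,7,3)
ρ-cycle length = 6 (tail of 1 descent step not counted)

6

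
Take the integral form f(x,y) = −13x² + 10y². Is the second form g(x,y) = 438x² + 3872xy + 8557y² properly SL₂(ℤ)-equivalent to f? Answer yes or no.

D₁ = 520, D₂ = 520
river cycle of f (length 6): (10, 20, -3), (-3, 22, 3), (3, 20, -10), (-10, 20, 3), (3, 22, -3), (-3, 20, 10)
river cycle of g (length 6): (10, 20, -3), (-3, 22, 3), (3, 20, -10), (-10, 20, 3), (3, 22, -3), (-3, 20, 10)
cycles coincide ⇒ equivalent

yes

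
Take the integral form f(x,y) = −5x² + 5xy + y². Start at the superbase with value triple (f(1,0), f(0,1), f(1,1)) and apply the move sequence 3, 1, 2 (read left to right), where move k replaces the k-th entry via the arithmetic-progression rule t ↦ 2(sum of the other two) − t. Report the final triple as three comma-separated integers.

start (-5,1,1) = (f(1,0),f(0,1),f(1,1))
replace slot 3: 2·((-5)+1) − 1 = -9 → (-5,1,-9)
replace slot 1: 2·(1+(-9)) − (-5) = -11 → (-11,1,-9)
replace slot 2: 2·((-11)+(-9)) − 1 = -41 → (-11,-41,-9)

-11,-41,-9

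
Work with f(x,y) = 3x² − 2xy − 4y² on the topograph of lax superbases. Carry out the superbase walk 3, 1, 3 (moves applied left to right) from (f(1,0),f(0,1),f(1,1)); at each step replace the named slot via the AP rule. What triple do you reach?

start (3,-4,-3) = (f(1,0),f(0,1),f(1,1))
replace slot 3: 2·(3+(-4)) − (-3) = 1 → (3,-4,1)
replace slot 1: 2·((-4)+1) − 3 = -9 → (-9,-4,1)
replace slot 3: 2·((-9)+(-4)) − 1 = -27 → (-9,-4,-27)

-9,-4,-27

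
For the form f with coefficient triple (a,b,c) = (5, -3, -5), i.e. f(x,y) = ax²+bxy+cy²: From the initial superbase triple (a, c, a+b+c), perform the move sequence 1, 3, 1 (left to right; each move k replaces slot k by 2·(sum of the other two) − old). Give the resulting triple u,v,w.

start (5,-5,-3) = (f(1,0),f(0,1),f(1,1))
replace slot 1: 2·((-5)+(-3)) − 5 = -21 → (-21,-5,-3)
replace slot 3: 2·((-21)+(-5)) − (-3) = -49 → (-21,-5,-49)
replace slot 1: 2·((-5)+(-49)) − (-21) = -87 → (-87,-5,-49)

-87,-5,-49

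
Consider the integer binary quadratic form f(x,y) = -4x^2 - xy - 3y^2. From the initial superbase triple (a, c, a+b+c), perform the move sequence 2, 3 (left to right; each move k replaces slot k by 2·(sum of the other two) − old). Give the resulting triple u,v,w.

start (-4,-3,-8) = (f(1,0),f(0,1),f(1,1))
replace slot 2: 2·((-4)+(-8)) − (-3) = -21 → (-4,-21,-8)
replace slot 3: 2·((-4)+(-21)) − (-8) = -42 → (-4,-21,-42)

-4,-21,-42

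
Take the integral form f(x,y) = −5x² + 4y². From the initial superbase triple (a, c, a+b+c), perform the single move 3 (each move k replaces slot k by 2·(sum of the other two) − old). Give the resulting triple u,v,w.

start (-5,4,-1) = (f(1,0),f(0,1),f(1,1))
replace slot 3: 2·((-5)+4) − (-1) = -1 → (-5,4,-1)

-5,4,-1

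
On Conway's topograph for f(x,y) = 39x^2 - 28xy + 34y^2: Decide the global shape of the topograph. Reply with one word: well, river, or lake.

D = b²−4ac = (-28)² − 4·39·34 = -4520
D < 0 ⇒ definite ⇒ every region one sign ⇒ single well

well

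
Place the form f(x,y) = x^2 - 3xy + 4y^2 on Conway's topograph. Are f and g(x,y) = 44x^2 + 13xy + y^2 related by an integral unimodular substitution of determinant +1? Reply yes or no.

D₁ = -7, D₂ = -7
f: translate: b→1 (≡-3 mod 2), so (1,-3,4)→(1,1,2)
f: reduced (well bottom): (1,1,2) with a≤c, −a<b≤a
g: flip: (44,13,1)→(1,-13,44)
g: translate: b→1 (≡-13 mod 2), so (1,-13,44)→(1,1,2)
g: reduced (well bottom): (1,1,2) with a≤c, −a<b≤a
reduced forms (1, 1, 2) vs (1, 1, 2) ⇒ equivalent

yes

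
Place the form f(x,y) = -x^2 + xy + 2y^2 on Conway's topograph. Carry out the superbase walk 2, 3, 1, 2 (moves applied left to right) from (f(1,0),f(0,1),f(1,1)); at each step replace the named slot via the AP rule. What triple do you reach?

start (-1,2,2) = (f(1,0),f(0,1),f(1,1))
replace slot 2: 2·((-1)+2) − 2 = 0 → (-1,0,2)
replace slot 3: 2·((-1)+0) − 2 = -4 → (-1,0,-4)
replace slot 1: 2·(0+(-4)) − (-1) = -7 → (-7,0,-4)
replace slot 2: 2·((-7)+(-4)) − 0 = -22 → (-7,-22,-4)

-7,-22,-4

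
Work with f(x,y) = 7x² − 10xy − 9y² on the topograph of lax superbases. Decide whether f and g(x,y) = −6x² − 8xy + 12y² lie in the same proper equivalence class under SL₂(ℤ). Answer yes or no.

D₁ = 352, D₂ = 352
river cycle of f (length 6): (-9, 10, 7), (7, 18, -1), (-1, 18, 7), (7, 10, -9), (-9, 8, 8), (8, 8, -9)
river cycle of g (length 6): (12, 8, -6), (-6, 16, 4), (4, 16, -6), (-6, 8, 12), (12, 16, -2), (-2, 16, 12)
cycles differ ⇒ inequivalent

no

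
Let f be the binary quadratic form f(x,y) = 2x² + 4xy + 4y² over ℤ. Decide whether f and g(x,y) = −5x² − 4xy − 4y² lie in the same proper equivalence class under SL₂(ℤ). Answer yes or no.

D₁ = -16, D₂ = -64
discriminants differ ⇒ not SL₂(ℤ)-equivalent

no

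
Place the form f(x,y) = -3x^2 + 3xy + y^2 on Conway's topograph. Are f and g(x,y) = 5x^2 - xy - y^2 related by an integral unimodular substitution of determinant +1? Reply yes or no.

D₁ = 21, D₂ = 21
river cycle of f (length 2): (1, 3, -3), (-3, 3, 1)
river cycle of g (length 2): (-1, 3, 3), (3, 3, -1)
cycles differ ⇒ inequivalent

no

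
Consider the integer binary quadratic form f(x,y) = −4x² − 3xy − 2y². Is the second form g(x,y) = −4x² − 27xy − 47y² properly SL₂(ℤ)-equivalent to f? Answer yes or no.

D₁ = -23, D₂ = -23
f is negative-definite; reduce −f:
−f: flip: (4,3,2)→(2,-3,4)
−f: translate: b→1 (≡-3 mod 4), so (2,-3,4)→(2,1,3)
−f: reduced (well bottom): (2,1,3) with a≤c, −a<b≤a
flip sign back: reduced form of f is (-2,-1,-3)
g is negative-definite; reduce −g:
−g: translate: b→3 (≡27 mod 8), so (4,27,47)→(4,3,2)
−g: flip: (4,3,2)→(2,-3,4)
−g: translate: b→1 (≡-3 mod 4), so (2,-3,4)→(2,1,3)
−g: reduced (well bottom): (2,1,3) with a≤c, −a<b≤a
flip sign back: reduced form of g is (-2,-1,-3)
reduced forms (-2, -1, -3) vs (-2, -1, -3) ⇒ equivalent

yes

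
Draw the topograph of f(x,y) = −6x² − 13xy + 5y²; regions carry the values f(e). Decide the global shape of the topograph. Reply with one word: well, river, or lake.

D = b²−4ac = (-13)² − 4·(-6)·5 = 289
D = 17² is a perfect square ⇒ form factors over ℤ ⇒ lakes

lake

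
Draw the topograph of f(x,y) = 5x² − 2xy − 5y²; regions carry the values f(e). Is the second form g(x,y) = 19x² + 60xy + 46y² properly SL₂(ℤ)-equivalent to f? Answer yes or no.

D₁ = 104, D₂ = 104
river cycle of f (length 6): (-5, 2, 5), (5, 8, -2), (-2, 8, 5), (5, 2, -5), (-5, 8, 2), (2, 8, -5)
river cycle of g (length 6): (5, 8, -2), (-2, 8, 5), (5, 2, -5), (-5, 8, 2), (2, 8, -5), (-5, 2, 5)
cycles coincide ⇒ equivalent

yes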